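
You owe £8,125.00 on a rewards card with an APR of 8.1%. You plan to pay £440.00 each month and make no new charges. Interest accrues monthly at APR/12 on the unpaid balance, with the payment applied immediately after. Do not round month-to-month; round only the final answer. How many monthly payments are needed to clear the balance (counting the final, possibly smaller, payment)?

20 payments

Monthly rate r = 8.1%/12 = 0.675% = 0.00675.
Recurrence: B ← B·(1+r) − £440.00.
Month 1: interest £54.84; balance after payment £7,739.84.
Month 2: interest £52.24; balance after payment £7,352.09.
Closed form: n = −ln(1 − rB₀/P)/ln(1+r) = −ln(0.87536)/ln(1.00675) ≈ 19.789, so the balance reaches zero during payment 20.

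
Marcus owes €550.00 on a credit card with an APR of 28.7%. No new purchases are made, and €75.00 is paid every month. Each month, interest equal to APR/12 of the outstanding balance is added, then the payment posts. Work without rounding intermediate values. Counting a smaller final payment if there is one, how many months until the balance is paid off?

9 payments

Monthly rate r = 28.7%/12 = 2.39167% = 0.0239167.
Recurrence: B ← B·(1+r) − €75.00.
Month 1: interest €13.15; balance after payment €488.15.
Month 2: interest €11.68; balance after payment €424.83.
Closed form: n = −ln(1 − rB₀/P)/ln(1+r) = −ln(0.82461)/ln(1.02392) ≈ 8.159, so the balance reaches zero during payment 9.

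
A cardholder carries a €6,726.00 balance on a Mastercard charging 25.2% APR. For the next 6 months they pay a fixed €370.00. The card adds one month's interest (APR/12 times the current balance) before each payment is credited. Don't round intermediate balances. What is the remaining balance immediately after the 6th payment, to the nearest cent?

Monthly rate r = 25.2%/12 = 2.1% = 0.021.
Each month: B ← B·(1+r) − €370.00.
Month 1: interest €141.25; balance after payment €6,497.25.
Month 2: interest €136.44; balance after payment €6,263.69.
Month 3: interest €131.54; balance after payment €6,025.23.
Month 4: interest €126.53; balance after payment €5,781.76.
Month 5: interest €121.42; balance after payment €5,533.17.
Month 6: interest €116.20; balance after payment €5,279.37.

€5,279.37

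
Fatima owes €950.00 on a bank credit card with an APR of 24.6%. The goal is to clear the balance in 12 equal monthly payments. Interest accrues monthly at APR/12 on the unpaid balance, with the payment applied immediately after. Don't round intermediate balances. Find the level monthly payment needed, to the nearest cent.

€90.11

Monthly rate r = 24.6%/12 = 2.05% = 0.0205.
Level-payment amortization: P = B₀·r / (1 − (1+r)^(−n)) = 950.00·0.0205 / (1 − 1.0205^(−12)).
Denominator 1 − (1+r)^(−12) = 0.216130275.
P = 19.475 / 0.216130275 ≈ 90.11.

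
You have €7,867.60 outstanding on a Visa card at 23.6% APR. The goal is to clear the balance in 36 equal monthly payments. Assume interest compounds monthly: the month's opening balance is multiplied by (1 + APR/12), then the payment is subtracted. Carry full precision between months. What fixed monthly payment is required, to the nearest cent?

€307.02

Monthly rate r = 23.6%/12 = 1.96667% = 0.0196667.
Level-payment amortization: P = B₀·r / (1 − (1+r)^(−n)) = 7867.60·0.0196667 / (1 − 1.01967^(−36)).
Denominator 1 − (1+r)^(−36) = 0.503974506.
P = 154.729 / 0.503974506 ≈ 307.02.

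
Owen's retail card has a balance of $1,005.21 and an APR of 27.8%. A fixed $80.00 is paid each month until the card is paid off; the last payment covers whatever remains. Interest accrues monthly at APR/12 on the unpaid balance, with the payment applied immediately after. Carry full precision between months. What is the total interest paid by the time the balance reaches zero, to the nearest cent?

Monthly rate r = 27.8%/12 = 2.31667% = 0.0231667.
Payoff takes n = ⌈−ln(1 − rB₀/P)/ln(1+r)⌉ = ⌈15.022⌉ = 16 payments; the last is $1.74.
Total paid = 15·$80.00 + $1.74 = $1,201.74.
Total interest = total paid − principal = $1,201.74 − $1,005.21 = $196.53.

$196.53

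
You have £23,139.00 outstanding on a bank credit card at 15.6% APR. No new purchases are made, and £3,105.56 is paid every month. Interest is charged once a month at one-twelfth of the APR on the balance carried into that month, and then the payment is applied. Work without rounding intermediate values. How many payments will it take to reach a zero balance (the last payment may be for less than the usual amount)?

8 months

Monthly rate r = 15.6%/12 = 1.3% = 0.013.
Recurrence: B ← B·(1+r) − £3,105.56.
Month 1: interest £300.81; balance after payment £20,334.25.
Month 2: interest £264.35; balance after payment £17,493.03.
Closed form: n = −ln(1 − rB₀/P)/ln(1+r) = −ln(0.90314)/ln(1.013) ≈ 7.888, so the balance reaches zero during payment 8.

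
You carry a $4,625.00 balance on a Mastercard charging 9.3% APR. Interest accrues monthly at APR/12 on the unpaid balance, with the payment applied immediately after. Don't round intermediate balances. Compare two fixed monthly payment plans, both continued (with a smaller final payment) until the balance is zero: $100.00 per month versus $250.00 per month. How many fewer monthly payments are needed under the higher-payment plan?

37 fewer payments

Monthly rate r = 9.3%/12 = 0.775% = 0.00775.
At $100.00/mo: n = ⌈−ln(1 − rB₀/P)/ln(1+r)⌉ = 58 payments (last $49.34); total interest = total paid − $4,625.00 = $1,124.34.
At $250.00/mo: 21 payments (last $11.46); total interest $386.46.
Payments saved = 58 − 21 = 37.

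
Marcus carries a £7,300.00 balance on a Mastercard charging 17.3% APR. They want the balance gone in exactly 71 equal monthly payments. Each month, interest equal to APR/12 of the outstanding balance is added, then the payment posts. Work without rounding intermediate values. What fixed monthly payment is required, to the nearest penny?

£164.94

Monthly rate r = 17.3%/12 = 1.44167% = 0.0144167.
Level-payment amortization: P = B₀·r / (1 − (1+r)^(−n)) = 7300.00·0.0144167 / (1 − 1.01442^(−71)).
Denominator 1 − (1+r)^(−71) = 0.638059397.
P = 105.242 / 0.638059397 ≈ 164.94.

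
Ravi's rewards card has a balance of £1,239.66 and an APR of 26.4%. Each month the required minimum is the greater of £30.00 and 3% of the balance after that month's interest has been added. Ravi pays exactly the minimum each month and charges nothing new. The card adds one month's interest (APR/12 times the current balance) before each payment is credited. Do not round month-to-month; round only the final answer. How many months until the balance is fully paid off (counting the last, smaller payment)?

86 months

Monthly rate r = 26.4%/12 = 2.2% = 0.022.
While 3% of the post-interest balance exceeds £30.00, each month B ← (B·(1+r))·(1 − 0.03), i.e. B shrinks by the factor (1+r)·0.97 = 0.99134.
This holds for months 1–28. Entering month 29 the balance is £971.71; 3% of the post-interest balance is now below £30.00, so the flat £30.00 minimum applies from here.
From month 29 a fixed £30.00 at rate r clears £971.71 in 58 more payments. Total: 28 + 58 = 86 months.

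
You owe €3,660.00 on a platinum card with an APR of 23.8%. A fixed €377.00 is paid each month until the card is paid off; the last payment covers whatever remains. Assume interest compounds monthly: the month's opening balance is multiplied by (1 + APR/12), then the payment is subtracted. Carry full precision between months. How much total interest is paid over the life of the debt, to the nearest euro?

€446

Monthly rate r = 23.8%/12 = 1.98333% = 0.0198333.
Payoff takes n = ⌈−ln(1 − rB₀/P)/ln(1+r)⌉ = ⌈10.890⌉ = 11 payments; the last is €335.87.
Total paid = 10·€377.00 + €335.87 = €4,105.87.
Total interest = total paid − principal = €4,105.87 − €3,660.00 = €445.87.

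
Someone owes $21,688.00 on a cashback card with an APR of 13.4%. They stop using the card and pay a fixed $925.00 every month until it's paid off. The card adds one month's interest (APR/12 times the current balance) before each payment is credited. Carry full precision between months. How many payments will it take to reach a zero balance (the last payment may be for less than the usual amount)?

28 months

Monthly rate r = 13.4%/12 = 1.11667% = 0.0111667.
Recurrence: B ← B·(1+r) − $925.00.
Month 1: interest $242.18; balance after payment $21,005.18.
Month 2: interest $234.56; balance after payment $20,314.74.
Closed form: n = −ln(1 − rB₀/P)/ln(1+r) = −ln(0.73818)/ln(1.01117) ≈ 27.337, so the balance reaches zero during payment 28.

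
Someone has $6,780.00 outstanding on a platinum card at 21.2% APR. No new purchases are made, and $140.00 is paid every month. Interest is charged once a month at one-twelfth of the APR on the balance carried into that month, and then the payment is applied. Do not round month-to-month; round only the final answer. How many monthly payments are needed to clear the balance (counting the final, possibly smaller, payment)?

111 months

Monthly rate r = 21.2%/12 = 1.76667% = 0.0176667.
Recurrence: B ← B·(1+r) − $140.00.
Month 1: interest $119.78; balance after payment $6,759.78.
Month 2: interest $119.42; balance after payment $6,739.20.
Closed form: n = −ln(1 − rB₀/P)/ln(1+r) = −ln(0.14443)/ln(1.01767) ≈ 110.491, so the balance reaches zero during payment 111.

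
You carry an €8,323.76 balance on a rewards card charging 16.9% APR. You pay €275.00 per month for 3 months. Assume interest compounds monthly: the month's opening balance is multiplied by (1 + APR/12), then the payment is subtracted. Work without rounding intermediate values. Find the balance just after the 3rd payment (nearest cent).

€7,843.74

Monthly rate r = 16.9%/12 = 1.40833% = 0.0140833.
Each month: B ← B·(1+r) − €275.00.
Month 1: interest €117.23; balance after payment €8,165.99.
Month 2: interest €115.00; balance after payment €8,005.99.
Month 3: interest €112.75; balance after payment €7,843.74.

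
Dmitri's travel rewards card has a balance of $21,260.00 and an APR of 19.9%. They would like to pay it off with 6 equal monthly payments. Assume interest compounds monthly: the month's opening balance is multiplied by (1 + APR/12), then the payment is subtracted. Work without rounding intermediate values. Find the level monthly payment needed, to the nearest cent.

$3,751.81

Monthly rate r = 19.9%/12 = 1.65833% = 0.0165833.
Level-payment amortization: P = B₀·r / (1 − (1+r)^(−n)) = 21260.00·0.0165833 / (1 − 1.01658^(−6)).
Denominator 1 − (1+r)^(−6) = 0.0939710214.
P = 352.562 / 0.0939710214 ≈ 3751.81.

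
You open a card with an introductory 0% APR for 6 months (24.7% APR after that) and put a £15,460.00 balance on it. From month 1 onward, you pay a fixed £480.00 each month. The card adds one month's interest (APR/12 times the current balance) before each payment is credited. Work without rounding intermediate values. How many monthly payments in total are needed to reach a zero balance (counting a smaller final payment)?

45 months

Promo months 1–6 at r₀ = 0%/12 = 0; months 7+ at r₁ = 24.7%/12 = 0.0205833.
After month 6 (no interest yet): B = £15,460.00 − 6·£480.00 = £12,580.00.
Then at r₁ with £480.00/mo: n₂ = −ln(1 − r₁·B/P)/ln(1+r₁) ≈ 38.05 → 39 more payments.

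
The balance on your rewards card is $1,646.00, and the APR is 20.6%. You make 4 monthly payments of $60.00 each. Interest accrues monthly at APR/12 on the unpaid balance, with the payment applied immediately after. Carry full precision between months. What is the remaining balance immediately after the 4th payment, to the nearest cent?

$1,515.72

Monthly rate r = 20.6%/12 = 1.71667% = 0.0171667.
Each month: B ← B·(1+r) − $60.00.
Month 1: interest $28.26; balance after payment $1,614.26.
Month 2: interest $27.71; balance after payment $1,581.97.
Month 3: interest $27.16; balance after payment $1,549.12.
Month 4: interest $26.59; balance after payment $1,515.72.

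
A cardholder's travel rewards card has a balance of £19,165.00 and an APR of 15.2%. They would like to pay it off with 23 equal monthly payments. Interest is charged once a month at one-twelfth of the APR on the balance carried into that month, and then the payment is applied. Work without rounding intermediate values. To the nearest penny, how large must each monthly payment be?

£965.75

Monthly rate r = 15.2%/12 = 1.26667% = 0.0126667.
Level-payment amortization: P = B₀·r / (1 − (1+r)^(−n)) = 19165.00·0.0126667 / (1 − 1.01267^(−23)).
Denominator 1 − (1+r)^(−23) = 0.251364945.
P = 242.757 / 0.251364945 ≈ 965.75.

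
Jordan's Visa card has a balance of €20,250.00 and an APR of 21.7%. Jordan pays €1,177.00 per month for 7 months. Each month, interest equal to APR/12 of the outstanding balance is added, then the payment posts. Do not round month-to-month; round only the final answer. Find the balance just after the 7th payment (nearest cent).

€14,256.96

Monthly rate r = 21.7%/12 = 1.80833% = 0.0180833.
Each month: B ← B·(1+r) − €1,177.00.
Month 1: interest €366.19; balance after payment €19,439.19.
Month 2: interest €351.53; balance after payment €18,613.71.
Month 3: interest €336.60; balance after payment €17,773.31.
Month 4: interest €321.40; balance after payment €16,917.71.
Month 5: interest €305.93; balance after payment €16,046.64.
Month 6: interest €290.18; balance after payment €15,159.82.
Month 7: interest €274.14; balance after payment €14,256.96.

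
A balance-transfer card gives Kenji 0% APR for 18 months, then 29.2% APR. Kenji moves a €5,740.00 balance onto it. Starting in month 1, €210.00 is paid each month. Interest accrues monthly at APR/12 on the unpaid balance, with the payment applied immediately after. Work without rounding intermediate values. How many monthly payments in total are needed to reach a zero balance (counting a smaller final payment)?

29 months

Promo months 1–18 at r₀ = 0%/12 = 0; months 19+ at r₁ = 29.2%/12 = 0.0243333.
After month 18 (no interest yet): B = €5,740.00 − 18·€210.00 = €1,960.00.
Then at r₁ with €210.00/mo: n₂ = −ln(1 − r₁·B/P)/ln(1+r₁) ≈ 10.72 → 11 more payments.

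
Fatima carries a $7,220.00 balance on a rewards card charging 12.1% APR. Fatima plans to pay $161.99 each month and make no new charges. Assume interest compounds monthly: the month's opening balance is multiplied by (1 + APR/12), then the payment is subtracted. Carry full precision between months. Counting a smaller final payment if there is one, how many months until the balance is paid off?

Monthly rate r = 12.1%/12 = 1.00833% = 0.0100833.
Recurrence: B ← B·(1+r) − $161.99.
Month 1: interest $72.80; balance after payment $7,130.81.
Month 2: interest $71.90; balance after payment $7,040.72.
Closed form: n = −ln(1 − rB₀/P)/ln(1+r) = −ln(0.55058)/ln(1.01008) ≈ 59.483, so the balance reaches zero during payment 60.

60 payments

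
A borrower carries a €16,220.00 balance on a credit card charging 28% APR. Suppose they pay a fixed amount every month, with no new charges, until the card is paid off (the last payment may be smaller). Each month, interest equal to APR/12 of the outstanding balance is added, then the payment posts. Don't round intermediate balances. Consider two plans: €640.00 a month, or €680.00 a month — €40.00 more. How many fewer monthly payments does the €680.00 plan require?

3 fewer payments

Monthly rate r = 28%/12 = 2.33333% = 0.0233333.
At €640.00/mo: n = ⌈−ln(1 − rB₀/P)/ln(1+r)⌉ = 39 payments (last €512.46); total interest = total paid − €16,220.00 = €8,612.46.
At €680.00/mo: 36 payments (last €176.26); total interest €7,756.26.
Payments saved = 39 − 36 = 3.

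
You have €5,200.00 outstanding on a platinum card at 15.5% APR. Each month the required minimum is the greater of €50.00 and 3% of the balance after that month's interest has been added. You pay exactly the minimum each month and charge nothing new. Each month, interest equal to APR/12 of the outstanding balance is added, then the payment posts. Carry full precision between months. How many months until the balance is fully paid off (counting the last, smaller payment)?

Monthly rate r = 15.5%/12 = 1.29167% = 0.0129167.
While 3% of the post-interest balance exceeds €50.00, each month B ← (B·(1+r))·(1 − 0.03), i.e. B shrinks by the factor (1+r)·0.97 = 0.98253.
This holds for months 1–66. Entering month 67 the balance is €1,624.81; 3% of the post-interest balance is now below €50.00, so the flat €50.00 minimum applies from here.
From month 67 a fixed €50.00 at rate r clears €1,624.81 in 43 more payments. Total: 66 + 43 = 109 months.

109 months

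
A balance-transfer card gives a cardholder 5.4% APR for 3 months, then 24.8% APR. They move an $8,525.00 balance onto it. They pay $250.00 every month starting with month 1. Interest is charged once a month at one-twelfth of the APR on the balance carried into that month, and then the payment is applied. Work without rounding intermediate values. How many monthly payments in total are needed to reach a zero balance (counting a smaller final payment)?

Promo months 1–3 at r₀ = 5.4%/12 = 0.0045; months 4+ at r₁ = 24.8%/12 = 0.0206667.
After month 3: iterate B ← B·(1+r₀) − $250.00 for 3 months → $7,887.23.
Then at r₁ with $250.00/mo: n₂ = −ln(1 − r₁·B/P)/ln(1+r₁) ≈ 51.60 → 52 more payments.

55 payments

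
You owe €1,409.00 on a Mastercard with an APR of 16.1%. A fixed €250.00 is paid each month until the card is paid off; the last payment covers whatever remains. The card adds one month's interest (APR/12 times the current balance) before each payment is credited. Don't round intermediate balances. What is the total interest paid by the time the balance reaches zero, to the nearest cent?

€66.08

Monthly rate r = 16.1%/12 = 1.34167% = 0.0134167.
Payoff takes n = ⌈−ln(1 − rB₀/P)/ln(1+r)⌉ = ⌈5.900⌉ = 6 payments; the last is €225.08.
Total paid = 5·€250.00 + €225.08 = €1,475.08.
Total interest = total paid − principal = €1,475.08 − €1,409.00 = €66.08.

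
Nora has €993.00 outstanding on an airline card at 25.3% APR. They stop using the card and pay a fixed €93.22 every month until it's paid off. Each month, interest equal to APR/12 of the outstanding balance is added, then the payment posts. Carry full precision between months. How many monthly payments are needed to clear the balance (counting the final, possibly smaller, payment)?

13 payments

Monthly rate r = 25.3%/12 = 2.10833% = 0.0210833.
Recurrence: B ← B·(1+r) − €93.22.
Month 1: interest €20.94; balance after payment €920.72.
Month 2: interest €19.41; balance after payment €846.91.
Closed form: n = −ln(1 − rB₀/P)/ln(1+r) = −ln(0.77542)/ln(1.02108) ≈ 12.191, so the balance reaches zero during payment 13.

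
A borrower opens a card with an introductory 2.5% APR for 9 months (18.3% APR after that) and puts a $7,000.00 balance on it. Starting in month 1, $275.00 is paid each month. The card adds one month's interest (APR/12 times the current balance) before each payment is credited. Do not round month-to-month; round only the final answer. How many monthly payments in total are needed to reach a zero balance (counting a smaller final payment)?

Promo months 1–9 at r₀ = 2.5%/12 = 0.00208333; months 10+ at r₁ = 18.3%/12 = 0.01525.
After month 9: iterate B ← B·(1+r₀) − $275.00 for 9 months → $4,636.62.
Then at r₁ with $275.00/mo: n₂ = −ln(1 − r₁·B/P)/ln(1+r₁) ≈ 19.64 → 20 more payments.

29 months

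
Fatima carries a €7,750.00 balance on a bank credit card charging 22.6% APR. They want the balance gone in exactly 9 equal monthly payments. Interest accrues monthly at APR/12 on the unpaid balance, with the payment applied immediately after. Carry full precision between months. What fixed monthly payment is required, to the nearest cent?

€944.22

Monthly rate r = 22.6%/12 = 1.88333% = 0.0188333.
Level-payment amortization: P = B₀·r / (1 − (1+r)^(−n)) = 7750.00·0.0188333 / (1 − 1.01883^(−9)).
Denominator 1 − (1+r)^(−9) = 0.154581609.
P = 145.958 / 0.154581609 ≈ 944.22.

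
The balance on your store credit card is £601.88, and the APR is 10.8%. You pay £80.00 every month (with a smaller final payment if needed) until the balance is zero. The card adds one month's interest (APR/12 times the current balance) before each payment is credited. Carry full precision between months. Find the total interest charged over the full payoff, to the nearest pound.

Monthly rate r = 10.8%/12 = 0.9% = 0.009.
Payoff takes n = ⌈−ln(1 − rB₀/P)/ln(1+r)⌉ = ⌈7.825⌉ = 8 payments; the last is £66.08.
Total paid = 7·£80.00 + £66.08 = £626.08.
Total interest = total paid − principal = £626.08 − £601.88 = £24.20.

£24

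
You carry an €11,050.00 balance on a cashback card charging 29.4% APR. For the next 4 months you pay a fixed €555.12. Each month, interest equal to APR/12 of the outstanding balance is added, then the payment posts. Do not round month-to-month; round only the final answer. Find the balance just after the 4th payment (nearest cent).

€9,869.93

Monthly rate r = 29.4%/12 = 2.45% = 0.0245.
Each month: B ← B·(1+r) − €555.12.
Month 1: interest €270.72; balance after payment €10,765.60.
Month 2: interest €263.76; balance after payment €10,474.24.
Month 3: interest €256.62; balance after payment €10,175.74.
Month 4: interest €249.31; balance after payment €9,869.93.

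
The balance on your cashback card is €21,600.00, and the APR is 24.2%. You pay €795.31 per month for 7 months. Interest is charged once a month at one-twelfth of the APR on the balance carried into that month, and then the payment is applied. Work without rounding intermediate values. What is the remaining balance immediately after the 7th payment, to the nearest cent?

€18,924.47

Monthly rate r = 24.2%/12 = 2.01667% = 0.0201667.
Each month: B ← B·(1+r) − €795.31.
Month 1: interest €435.60; balance after payment €21,240.29.
Month 2: interest €428.35; balance after payment €20,873.33.
Month 3: interest €420.95; balance after payment €20,498.96.
Month 4: interest €413.40; balance after payment €20,117.05.
Month 5: interest €405.69; balance after payment €19,727.43.
Month 6: interest €397.84; balance after payment €19,329.96.
Month 7: interest €389.82; balance after payment €18,924.47.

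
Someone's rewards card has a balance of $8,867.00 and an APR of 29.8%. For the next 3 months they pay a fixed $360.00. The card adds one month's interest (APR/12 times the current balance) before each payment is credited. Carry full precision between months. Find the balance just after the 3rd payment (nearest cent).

Monthly rate r = 29.8%/12 = 2.48333% = 0.0248333.
Each month: B ← B·(1+r) − $360.00.
Month 1: interest $220.20; balance after payment $8,727.20.
Month 2: interest $216.73; balance after payment $8,583.92.
Month 3: interest $213.17; balance after payment $8,437.09.

$8,437.09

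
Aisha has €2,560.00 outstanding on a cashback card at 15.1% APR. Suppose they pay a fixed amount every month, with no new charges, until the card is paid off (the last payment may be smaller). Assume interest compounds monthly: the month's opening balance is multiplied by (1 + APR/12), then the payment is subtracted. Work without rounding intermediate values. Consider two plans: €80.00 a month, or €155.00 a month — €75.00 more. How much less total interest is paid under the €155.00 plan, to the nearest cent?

Monthly rate r = 15.1%/12 = 1.25833% = 0.0125833.
At €80.00/mo: n = ⌈−ln(1 − rB₀/P)/ln(1+r)⌉ = 42 payments (last €16.60); total interest = total paid − €2,560.00 = €736.60.
At €155.00/mo: 19 payments (last €98.02); total interest €328.02.
Interest saved = €736.60 − €328.02 = €408.58.

€408.58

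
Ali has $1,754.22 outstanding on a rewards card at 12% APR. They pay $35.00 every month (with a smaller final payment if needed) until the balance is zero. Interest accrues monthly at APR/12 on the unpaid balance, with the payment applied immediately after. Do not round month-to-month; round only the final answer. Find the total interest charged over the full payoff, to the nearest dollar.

Monthly rate r = 12%/12 = 1% = 0.01.
Payoff takes n = ⌈−ln(1 − rB₀/P)/ln(1+r)⌉ = ⌈69.903⌉ = 70 payments; the last is $31.63.
Total paid = 69·$35.00 + $31.63 = $2,446.63.
Total interest = total paid − principal = $2,446.63 − $1,754.22 = $692.41.

$692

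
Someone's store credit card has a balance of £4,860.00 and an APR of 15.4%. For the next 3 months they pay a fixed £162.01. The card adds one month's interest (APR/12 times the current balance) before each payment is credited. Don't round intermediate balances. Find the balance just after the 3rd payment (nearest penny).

Monthly rate r = 15.4%/12 = 1.28333% = 0.0128333.
Each month: B ← B·(1+r) − £162.01.
Month 1: interest £62.37; balance after payment £4,760.36.
Month 2: interest £61.09; balance after payment £4,659.44.
Month 3: interest £59.80; balance after payment £4,557.23.

£4,557.23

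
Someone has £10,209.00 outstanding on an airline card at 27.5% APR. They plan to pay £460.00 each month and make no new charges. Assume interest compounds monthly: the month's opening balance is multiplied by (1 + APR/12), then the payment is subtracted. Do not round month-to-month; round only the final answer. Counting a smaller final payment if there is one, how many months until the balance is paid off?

Monthly rate r = 27.5%/12 = 2.29167% = 0.0229167.
Recurrence: B ← B·(1+r) − £460.00.
Month 1: interest £233.96; balance after payment £9,982.96.
Month 2: interest £228.78; balance after payment £9,751.73.
Closed form: n = −ln(1 − rB₀/P)/ln(1+r) = −ln(0.4914)/ln(1.02292) ≈ 31.357, so the balance reaches zero during payment 32.

32 months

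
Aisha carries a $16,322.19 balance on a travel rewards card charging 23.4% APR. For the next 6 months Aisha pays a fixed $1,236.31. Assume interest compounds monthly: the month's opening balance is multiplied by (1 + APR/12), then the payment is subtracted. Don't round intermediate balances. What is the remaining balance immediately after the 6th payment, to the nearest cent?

$10,538.42

Monthly rate r = 23.4%/12 = 1.95% = 0.0195.
Each month: B ← B·(1+r) − $1,236.31.
Month 1: interest $318.28; balance after payment $15,404.16.
Month 2: interest $300.38; balance after payment $14,468.23.
Month 3: interest $282.13; balance after payment $13,514.05.
Month 4: interest $263.52; balance after payment $12,541.27.
Month 5: interest $244.55; balance after payment $11,549.51.
Month 6: interest $225.22; balance after payment $10,538.42.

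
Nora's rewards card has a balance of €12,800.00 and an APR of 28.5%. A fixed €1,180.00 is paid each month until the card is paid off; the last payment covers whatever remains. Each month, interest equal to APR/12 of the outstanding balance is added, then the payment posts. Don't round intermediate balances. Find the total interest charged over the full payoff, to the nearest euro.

€2,179

Monthly rate r = 28.5%/12 = 2.375% = 0.02375.
Payoff takes n = ⌈−ln(1 − rB₀/P)/ln(1+r)⌉ = ⌈12.692⌉ = 13 payments; the last is €819.13.
Total paid = 12·€1,180.00 + €819.13 = €14,979.13.
Total interest = total paid − principal = €14,979.13 − €12,800.00 = €2,179.13.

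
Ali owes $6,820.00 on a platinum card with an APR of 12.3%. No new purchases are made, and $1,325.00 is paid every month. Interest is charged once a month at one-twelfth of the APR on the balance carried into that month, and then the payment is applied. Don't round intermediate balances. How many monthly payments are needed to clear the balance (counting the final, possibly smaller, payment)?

6 payments

Monthly rate r = 12.3%/12 = 1.025% = 0.01025.
Recurrence: B ← B·(1+r) − $1,325.00.
Month 1: interest $69.91; balance after payment $5,564.90.
Month 2: interest $57.04; balance after payment $4,296.95.
Month 3: interest $44.04; balance after payment $3,015.99.
Month 4: interest $30.91; balance after payment $1,721.90.
Month 5: interest $17.65; balance after payment $414.55.
Month 6: interest $4.25; balance after payment $0.00.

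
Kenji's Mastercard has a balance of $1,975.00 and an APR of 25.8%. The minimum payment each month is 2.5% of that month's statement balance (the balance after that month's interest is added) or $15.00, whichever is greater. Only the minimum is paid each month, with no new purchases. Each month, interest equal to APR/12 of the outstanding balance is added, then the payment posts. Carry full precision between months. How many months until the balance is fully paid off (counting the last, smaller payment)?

387 months

Monthly rate r = 25.8%/12 = 2.15% = 0.0215.
While 2.5% of the post-interest balance exceeds $15.00, each month B ← (B·(1+r))·(1 − 0.025), i.e. B shrinks by the factor (1+r)·0.975 = 0.99596.
This holds for months 1–300. Entering month 301 the balance is $586.76; 2.5% of the post-interest balance is now below $15.00, so the flat $15.00 minimum applies from here.
From month 301 a fixed $15.00 at rate r clears $586.76 in 87 more payments. Total: 300 + 87 = 387 months.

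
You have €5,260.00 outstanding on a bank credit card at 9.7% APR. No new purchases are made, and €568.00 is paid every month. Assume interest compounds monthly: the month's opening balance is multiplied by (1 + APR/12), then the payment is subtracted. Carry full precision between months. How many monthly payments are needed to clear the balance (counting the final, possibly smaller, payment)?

10 months

Monthly rate r = 9.7%/12 = 0.808333% = 0.00808333.
Recurrence: B ← B·(1+r) − €568.00.
Month 1: interest €42.52; balance after payment €4,734.52.
Month 2: interest €38.27; balance after payment €4,204.79.
Closed form: n = −ln(1 − rB₀/P)/ln(1+r) = −ln(0.92514)/ln(1.00808) ≈ 9.664, so the balance reaches zero during payment 10.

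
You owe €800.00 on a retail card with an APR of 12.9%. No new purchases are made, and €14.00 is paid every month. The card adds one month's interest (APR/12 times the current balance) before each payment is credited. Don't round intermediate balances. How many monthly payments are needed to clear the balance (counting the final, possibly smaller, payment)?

90 months

Monthly rate r = 12.9%/12 = 1.075% = 0.01075.
Recurrence: B ← B·(1+r) − €14.00.
Month 1: interest €8.60; balance after payment €794.60.
Month 2: interest €8.54; balance after payment €789.14.
Closed form: n = −ln(1 − rB₀/P)/ln(1+r) = −ln(0.38571)/ln(1.01075) ≈ 89.095, so the balance reaches zero during payment 90.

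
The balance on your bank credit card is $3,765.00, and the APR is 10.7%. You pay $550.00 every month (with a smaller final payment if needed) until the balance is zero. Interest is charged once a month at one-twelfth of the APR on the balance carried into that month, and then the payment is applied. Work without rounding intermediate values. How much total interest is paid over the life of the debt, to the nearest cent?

Monthly rate r = 10.7%/12 = 0.891667% = 0.00891667.
Payoff takes n = ⌈−ln(1 − rB₀/P)/ln(1+r)⌉ = ⌈7.095⌉ = 8 payments; the last is $52.31.
Total paid = 7·$550.00 + $52.31 = $3,902.31.
Total interest = total paid − principal = $3,902.31 − $3,765.00 = $137.31.

$137.31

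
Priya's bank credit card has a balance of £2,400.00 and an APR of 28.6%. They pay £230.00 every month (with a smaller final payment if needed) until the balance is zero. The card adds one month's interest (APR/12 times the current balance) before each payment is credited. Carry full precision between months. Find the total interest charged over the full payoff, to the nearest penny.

£392.55

Monthly rate r = 28.6%/12 = 2.38333% = 0.0238333.
Payoff takes n = ⌈−ln(1 − rB₀/P)/ln(1+r)⌉ = ⌈12.140⌉ = 13 payments; the last is £32.55.
Total paid = 12·£230.00 + £32.55 = £2,792.55.
Total interest = total paid − principal = £2,792.55 − £2,400.00 = £392.55.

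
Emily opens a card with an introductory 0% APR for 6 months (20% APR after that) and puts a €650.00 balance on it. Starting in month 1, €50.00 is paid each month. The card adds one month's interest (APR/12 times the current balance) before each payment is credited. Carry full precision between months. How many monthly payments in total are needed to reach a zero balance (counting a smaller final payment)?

14 payments

Promo months 1–6 at r₀ = 0%/12 = 0; months 7+ at r₁ = 20%/12 = 0.0166667.
After month 6 (no interest yet): B = €650.00 − 6·€50.00 = €350.00.
Then at r₁ with €50.00/mo: n₂ = −ln(1 − r₁·B/P)/ln(1+r₁) ≈ 7.51 → 8 more payments.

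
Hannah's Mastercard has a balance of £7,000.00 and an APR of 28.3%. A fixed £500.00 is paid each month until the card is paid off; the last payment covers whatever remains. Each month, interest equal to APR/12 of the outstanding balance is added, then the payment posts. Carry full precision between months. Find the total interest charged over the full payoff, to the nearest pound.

£1,597

Monthly rate r = 28.3%/12 = 2.35833% = 0.0235833.
Payoff takes n = ⌈−ln(1 − rB₀/P)/ln(1+r)⌉ = ⌈17.192⌉ = 18 payments; the last is £96.66.
Total paid = 17·£500.00 + £96.66 = £8,596.66.
Total interest = total paid − principal = £8,596.66 − £7,000.00 = £1,596.66.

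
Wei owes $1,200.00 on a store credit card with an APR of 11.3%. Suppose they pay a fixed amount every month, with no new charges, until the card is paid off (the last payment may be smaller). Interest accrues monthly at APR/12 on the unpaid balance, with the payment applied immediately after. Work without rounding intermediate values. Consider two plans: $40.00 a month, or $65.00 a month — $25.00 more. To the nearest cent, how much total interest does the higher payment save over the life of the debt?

Monthly rate r = 11.3%/12 = 0.941667% = 0.00941667.
At $40.00/mo: n = ⌈−ln(1 − rB₀/P)/ln(1+r)⌉ = 36 payments (last $16.87); total interest = total paid − $1,200.00 = $216.87.
At $65.00/mo: 21 payments (last $24.50); total interest $124.50.
Interest saved = $216.87 − $124.50 = $92.37.

$92.37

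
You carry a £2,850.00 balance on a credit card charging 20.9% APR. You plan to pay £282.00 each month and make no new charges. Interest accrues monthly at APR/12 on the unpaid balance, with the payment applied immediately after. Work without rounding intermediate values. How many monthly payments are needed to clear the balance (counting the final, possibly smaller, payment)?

12 payments

Monthly rate r = 20.9%/12 = 1.74167% = 0.0174167.
Recurrence: B ← B·(1+r) − £282.00.
Month 1: interest £49.64; balance after payment £2,617.64.
Month 2: interest £45.59; balance after payment £2,381.23.
Closed form: n = −ln(1 − rB₀/P)/ln(1+r) = −ln(0.82398)/ln(1.01742) ≈ 11.213, so the balance reaches zero during payment 12.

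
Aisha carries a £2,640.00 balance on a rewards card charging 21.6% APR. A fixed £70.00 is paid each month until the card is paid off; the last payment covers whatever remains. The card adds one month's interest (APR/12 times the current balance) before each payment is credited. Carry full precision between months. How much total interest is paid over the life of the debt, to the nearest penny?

£1,817.04

Monthly rate r = 21.6%/12 = 1.8% = 0.018.
Payoff takes n = ⌈−ln(1 − rB₀/P)/ln(1+r)⌉ = ⌈63.670⌉ = 64 payments; the last is £47.04.
Total paid = 63·£70.00 + £47.04 = £4,457.04.
Total interest = total paid − principal = £4,457.04 − £2,640.00 = £1,817.04.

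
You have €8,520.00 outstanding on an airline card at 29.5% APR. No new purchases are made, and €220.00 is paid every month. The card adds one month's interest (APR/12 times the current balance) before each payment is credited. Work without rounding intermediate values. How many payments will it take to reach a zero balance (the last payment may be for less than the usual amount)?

126 months

Monthly rate r = 29.5%/12 = 2.45833% = 0.0245833.
Recurrence: B ← B·(1+r) − €220.00.
Month 1: interest €209.45; balance after payment €8,509.45.
Month 2: interest €209.19; balance after payment €8,498.64.
Closed form: n = −ln(1 − rB₀/P)/ln(1+r) = −ln(0.047955)/ln(1.02458) ≈ 125.072, so the balance reaches zero during payment 126.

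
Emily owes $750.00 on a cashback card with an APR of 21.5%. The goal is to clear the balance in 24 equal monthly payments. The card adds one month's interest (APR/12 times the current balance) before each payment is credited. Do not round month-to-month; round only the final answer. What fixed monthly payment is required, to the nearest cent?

Monthly rate r = 21.5%/12 = 1.79167% = 0.0179167.
Level-payment amortization: P = B₀·r / (1 − (1+r)^(−n)) = 750.00·0.0179167 / (1 − 1.01792^(−24)).
Denominator 1 − (1+r)^(−24) = 0.347009905.
P = 13.4375 / 0.347009905 ≈ 38.72.

$38.72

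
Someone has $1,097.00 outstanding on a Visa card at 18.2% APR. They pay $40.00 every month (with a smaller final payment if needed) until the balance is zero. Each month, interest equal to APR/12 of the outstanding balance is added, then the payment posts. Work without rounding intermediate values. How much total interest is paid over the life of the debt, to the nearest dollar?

Monthly rate r = 18.2%/12 = 1.51667% = 0.0151667.
Payoff takes n = ⌈−ln(1 − rB₀/P)/ln(1+r)⌉ = ⌈35.725⌉ = 36 payments; the last is $29.06.
Total paid = 35·$40.00 + $29.06 = $1,429.06.
Total interest = total paid − principal = $1,429.06 − $1,097.00 = $332.06.

$332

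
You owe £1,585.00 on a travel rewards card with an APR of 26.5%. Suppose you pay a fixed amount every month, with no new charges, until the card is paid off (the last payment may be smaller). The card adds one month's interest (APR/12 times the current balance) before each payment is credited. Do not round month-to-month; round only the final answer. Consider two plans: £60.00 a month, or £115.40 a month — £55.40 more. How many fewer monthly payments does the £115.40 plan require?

24 fewer payments

Monthly rate r = 26.5%/12 = 2.20833% = 0.0220833.
At £60.00/mo: n = ⌈−ln(1 − rB₀/P)/ln(1+r)⌉ = 41 payments (last £5.08); total interest = total paid − £1,585.00 = £820.08.
At £115.40/mo: 17 payments (last £63.33); total interest £324.73.
Payments saved = 41 − 17 = 24.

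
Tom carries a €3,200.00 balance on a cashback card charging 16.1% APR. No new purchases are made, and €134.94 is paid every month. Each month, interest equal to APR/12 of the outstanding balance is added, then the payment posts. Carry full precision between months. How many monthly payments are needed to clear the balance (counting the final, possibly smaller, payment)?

Monthly rate r = 16.1%/12 = 1.34167% = 0.0134167.
Recurrence: B ← B·(1+r) − €134.94.
Month 1: interest €42.93; balance after payment €3,107.99.
Month 2: interest €41.70; balance after payment €3,014.75.
Closed form: n = −ln(1 − rB₀/P)/ln(1+r) = −ln(0.68183)/ln(1.01342) ≈ 28.735, so the balance reaches zero during payment 29.

29 months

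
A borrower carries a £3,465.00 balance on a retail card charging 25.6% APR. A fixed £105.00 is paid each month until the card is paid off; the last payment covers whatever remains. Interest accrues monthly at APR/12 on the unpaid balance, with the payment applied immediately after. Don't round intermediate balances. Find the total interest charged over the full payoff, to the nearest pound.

£2,591

Monthly rate r = 25.6%/12 = 2.13333% = 0.0213333.
Payoff takes n = ⌈−ln(1 − rB₀/P)/ln(1+r)⌉ = ⌈57.672⌉ = 58 payments; the last is £70.80.
Total paid = 57·£105.00 + £70.80 = £6,055.80.
Total interest = total paid − principal = £6,055.80 − £3,465.00 = £2,590.80.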